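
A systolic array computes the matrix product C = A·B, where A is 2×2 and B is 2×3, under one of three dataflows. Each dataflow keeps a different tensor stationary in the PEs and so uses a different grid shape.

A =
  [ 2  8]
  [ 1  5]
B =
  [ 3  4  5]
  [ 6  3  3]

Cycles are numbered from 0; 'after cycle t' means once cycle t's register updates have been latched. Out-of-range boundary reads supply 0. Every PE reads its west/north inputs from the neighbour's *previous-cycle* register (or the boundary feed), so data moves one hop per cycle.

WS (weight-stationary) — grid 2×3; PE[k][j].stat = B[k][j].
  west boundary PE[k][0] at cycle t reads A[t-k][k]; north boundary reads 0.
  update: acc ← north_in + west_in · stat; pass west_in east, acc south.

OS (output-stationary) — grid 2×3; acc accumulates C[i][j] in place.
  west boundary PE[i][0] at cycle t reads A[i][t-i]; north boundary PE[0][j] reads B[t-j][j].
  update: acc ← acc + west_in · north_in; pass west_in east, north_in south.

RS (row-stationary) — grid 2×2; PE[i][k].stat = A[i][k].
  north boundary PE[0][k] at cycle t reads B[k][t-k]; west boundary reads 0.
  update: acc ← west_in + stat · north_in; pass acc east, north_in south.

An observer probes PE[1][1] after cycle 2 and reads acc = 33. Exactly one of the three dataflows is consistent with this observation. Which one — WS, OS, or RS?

WS [2×3] PE[1][1] across cycles:
  0: (1,1).acc=0  regs=<0,0>
  1: (1,1).acc=0  regs=<0,0>
  2: (1,1).acc=32  regs=<8,32>
OS [2×3] PE[1][1] across cycles:
  0: (1,1).acc=0  regs=<0,0>
  1: (1,1).acc=0  regs=<0,0>
  2: (1,1).acc=4  regs=<1,4>
RS [2×2] PE[1][1] across cycles:
  0: (1,1).acc=0  regs=<0,0>
  1: (1,1).acc=0  regs=<0,0>
  2: (1,1).acc=33  regs=<33,6>

dataflow = RS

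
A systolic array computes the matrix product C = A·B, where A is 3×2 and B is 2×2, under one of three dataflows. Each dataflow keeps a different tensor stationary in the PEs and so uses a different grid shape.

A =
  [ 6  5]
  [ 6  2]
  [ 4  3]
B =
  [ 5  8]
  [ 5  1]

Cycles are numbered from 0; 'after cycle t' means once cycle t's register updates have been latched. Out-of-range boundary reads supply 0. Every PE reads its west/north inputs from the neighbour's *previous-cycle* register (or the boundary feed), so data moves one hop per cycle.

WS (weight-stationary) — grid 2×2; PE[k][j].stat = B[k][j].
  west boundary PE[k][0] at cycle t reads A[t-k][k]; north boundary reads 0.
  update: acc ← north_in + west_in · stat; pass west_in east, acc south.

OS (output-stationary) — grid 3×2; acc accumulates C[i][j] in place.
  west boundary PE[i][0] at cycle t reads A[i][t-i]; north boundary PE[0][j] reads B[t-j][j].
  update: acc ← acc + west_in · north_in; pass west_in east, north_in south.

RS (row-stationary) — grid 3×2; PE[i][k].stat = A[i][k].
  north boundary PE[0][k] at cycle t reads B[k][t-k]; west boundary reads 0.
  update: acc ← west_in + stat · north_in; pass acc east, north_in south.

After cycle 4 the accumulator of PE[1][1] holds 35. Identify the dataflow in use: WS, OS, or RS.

WS (2×2 grid), PE[1][1]:
  after 0 — PE[1][1] acc=0, pass-E 0, pass-S 0
  after 1 — PE[1][1] acc=0, pass-E 0, pass-S 0
  after 2 — PE[1][1] acc=53, pass-E 5, pass-S 53
  after 3 — PE[1][1] acc=50, pass-E 2, pass-S 50
  after 4 — PE[1][1] acc=35, pass-E 3, pass-S 35
OS (3×2 grid), PE[1][1]:
  after 0 — PE[1][1] acc=0, pass-E 0, pass-S 0
  after 1 — PE[1][1] acc=0, pass-E 0, pass-S 0
  after 2 — PE[1][1] acc=48, pass-E 6, pass-S 8
  after 3 — PE[1][1] acc=50, pass-E 2, pass-S 1
  after 4 — PE[1][1] acc=50, pass-E 0, pass-S 0
RS (3×2 grid), PE[1][1]:
  after 0 — PE[1][1] acc=0, pass-E 0, pass-S 0
  after 1 — PE[1][1] acc=0, pass-E 0, pass-S 0
  after 2 — PE[1][1] acc=40, pass-E 40, pass-S 5
  after 3 — PE[1][1] acc=50, pass-E 50, pass-S 1
  after 4 — PE[1][1] acc=0, pass-E 0, pass-S 0

dataflow = WS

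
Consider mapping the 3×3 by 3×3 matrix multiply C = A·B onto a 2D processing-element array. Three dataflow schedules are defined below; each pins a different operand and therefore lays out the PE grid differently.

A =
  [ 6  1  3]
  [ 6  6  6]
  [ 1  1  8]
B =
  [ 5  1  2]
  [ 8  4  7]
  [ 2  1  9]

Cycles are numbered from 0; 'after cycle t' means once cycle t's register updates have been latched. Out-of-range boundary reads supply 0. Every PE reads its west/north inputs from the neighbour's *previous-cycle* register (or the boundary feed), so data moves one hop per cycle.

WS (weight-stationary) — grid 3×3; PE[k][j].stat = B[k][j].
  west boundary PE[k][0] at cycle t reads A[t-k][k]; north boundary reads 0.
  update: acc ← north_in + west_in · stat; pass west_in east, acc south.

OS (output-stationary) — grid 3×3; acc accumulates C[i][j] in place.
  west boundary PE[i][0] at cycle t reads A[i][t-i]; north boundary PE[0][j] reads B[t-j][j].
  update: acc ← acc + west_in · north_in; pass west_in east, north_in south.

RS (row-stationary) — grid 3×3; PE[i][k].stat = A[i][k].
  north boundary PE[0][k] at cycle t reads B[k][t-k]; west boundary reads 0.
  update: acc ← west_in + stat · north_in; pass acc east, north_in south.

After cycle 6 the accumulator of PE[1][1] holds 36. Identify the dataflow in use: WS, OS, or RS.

— WS: 3×3; PE[1][1] trace:
  t=0 PE[1][1]: acc=0 h=0 v=0
  t=1 PE[1][1]: acc=0 h=0 v=0
  t=2 PE[1][1]: acc=10 h=1 v=10
  t=3 PE[1][1]: acc=30 h=6 v=30
  t=4 PE[1][1]: acc=5 h=1 v=5
  t=5 PE[1][1]: acc=0 h=0 v=0
  t=6 PE[1][1]: acc=0 h=0 v=0
— OS: 3×3; PE[1][1] trace:
  t=0 PE[1][1]: acc=0 h=0 v=0
  t=1 PE[1][1]: acc=0 h=0 v=0
  t=2 PE[1][1]: acc=6 h=6 v=1
  t=3 PE[1][1]: acc=30 h=6 v=4
  t=4 PE[1][1]: acc=36 h=6 v=1
  t=5 PE[1][1]: acc=36 h=0 v=0
  t=6 PE[1][1]: acc=36 h=0 v=0
— RS: 3×3; PE[1][1] trace:
  t=0 PE[1][1]: acc=0 h=0 v=0
  t=1 PE[1][1]: acc=0 h=0 v=0
  t=2 PE[1][1]: acc=78 h=78 v=8
  t=3 PE[1][1]: acc=30 h=30 v=4
  t=4 PE[1][1]: acc=54 h=54 v=7
  t=5 PE[1][1]: acc=0 h=0 v=0
  t=6 PE[1][1]: acc=0 h=0 v=0

dataflow = OS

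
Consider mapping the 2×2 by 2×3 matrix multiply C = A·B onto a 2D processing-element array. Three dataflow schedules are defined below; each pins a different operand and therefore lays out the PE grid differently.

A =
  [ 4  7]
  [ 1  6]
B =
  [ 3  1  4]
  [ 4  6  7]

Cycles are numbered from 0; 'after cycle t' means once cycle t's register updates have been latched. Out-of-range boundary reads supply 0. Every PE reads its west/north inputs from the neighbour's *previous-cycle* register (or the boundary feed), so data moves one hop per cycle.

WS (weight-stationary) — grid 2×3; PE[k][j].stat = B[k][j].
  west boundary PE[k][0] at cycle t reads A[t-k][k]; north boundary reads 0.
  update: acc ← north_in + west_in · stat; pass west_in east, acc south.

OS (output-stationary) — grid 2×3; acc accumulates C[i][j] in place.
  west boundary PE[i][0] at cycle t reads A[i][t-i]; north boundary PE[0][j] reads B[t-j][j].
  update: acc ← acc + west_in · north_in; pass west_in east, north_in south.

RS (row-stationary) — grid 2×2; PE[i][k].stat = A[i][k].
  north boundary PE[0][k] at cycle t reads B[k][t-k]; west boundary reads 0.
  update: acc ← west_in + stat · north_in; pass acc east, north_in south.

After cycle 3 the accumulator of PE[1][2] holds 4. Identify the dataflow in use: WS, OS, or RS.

WS (2×3 grid), PE[1][2]:
  step 0 · PE1,2: acc=0; fwd→0 fwd↓0
  step 1 · PE1,2: acc=0; fwd→0 fwd↓0
  step 2 · PE1,2: acc=0; fwd→0 fwd↓0
  step 3 · PE1,2: acc=65; fwd→7 fwd↓65
OS (2×3 grid), PE[1][2]:
  step 0 · PE1,2: acc=0; fwd→0 fwd↓0
  step 1 · PE1,2: acc=0; fwd→0 fwd↓0
  step 2 · PE1,2: acc=0; fwd→0 fwd↓0
  step 3 · PE1,2: acc=4; fwd→1 fwd↓4
RS: PE[1][2] is outside its 2×2 grid.

dataflow = OS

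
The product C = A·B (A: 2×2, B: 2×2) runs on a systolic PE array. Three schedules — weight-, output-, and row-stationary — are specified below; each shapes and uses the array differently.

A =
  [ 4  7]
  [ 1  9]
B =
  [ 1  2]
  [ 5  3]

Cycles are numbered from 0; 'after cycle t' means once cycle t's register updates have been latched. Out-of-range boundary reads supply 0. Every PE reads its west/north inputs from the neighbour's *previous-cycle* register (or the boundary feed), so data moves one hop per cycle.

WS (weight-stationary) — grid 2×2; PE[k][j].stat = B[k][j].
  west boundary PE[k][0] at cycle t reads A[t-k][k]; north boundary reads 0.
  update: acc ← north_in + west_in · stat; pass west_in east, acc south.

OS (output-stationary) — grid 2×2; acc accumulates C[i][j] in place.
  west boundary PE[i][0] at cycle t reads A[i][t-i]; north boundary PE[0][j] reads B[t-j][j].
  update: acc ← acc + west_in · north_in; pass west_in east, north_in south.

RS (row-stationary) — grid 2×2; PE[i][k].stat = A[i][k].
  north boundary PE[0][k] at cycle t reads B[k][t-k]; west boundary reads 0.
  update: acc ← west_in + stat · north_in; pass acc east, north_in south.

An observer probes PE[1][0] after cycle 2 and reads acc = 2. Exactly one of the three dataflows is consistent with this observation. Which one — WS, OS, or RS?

dataflow = RS

Under WS (2×2), PE[1][0]:
  c0 r1c0: 0 / 0 / 0
  c1 r1c0: 39 / 7 / 39
  c2 r1c0: 46 / 9 / 46
Under OS (2×2), PE[1][0]:
  c0 r1c0: 0 / 0 / 0
  c1 r1c0: 1 / 1 / 1
  c2 r1c0: 46 / 9 / 5
Under RS (2×2), PE[1][0]:
  c0 r1c0: 0 / 0 / 0
  c1 r1c0: 1 / 1 / 1
  c2 r1c0: 2 / 2 / 2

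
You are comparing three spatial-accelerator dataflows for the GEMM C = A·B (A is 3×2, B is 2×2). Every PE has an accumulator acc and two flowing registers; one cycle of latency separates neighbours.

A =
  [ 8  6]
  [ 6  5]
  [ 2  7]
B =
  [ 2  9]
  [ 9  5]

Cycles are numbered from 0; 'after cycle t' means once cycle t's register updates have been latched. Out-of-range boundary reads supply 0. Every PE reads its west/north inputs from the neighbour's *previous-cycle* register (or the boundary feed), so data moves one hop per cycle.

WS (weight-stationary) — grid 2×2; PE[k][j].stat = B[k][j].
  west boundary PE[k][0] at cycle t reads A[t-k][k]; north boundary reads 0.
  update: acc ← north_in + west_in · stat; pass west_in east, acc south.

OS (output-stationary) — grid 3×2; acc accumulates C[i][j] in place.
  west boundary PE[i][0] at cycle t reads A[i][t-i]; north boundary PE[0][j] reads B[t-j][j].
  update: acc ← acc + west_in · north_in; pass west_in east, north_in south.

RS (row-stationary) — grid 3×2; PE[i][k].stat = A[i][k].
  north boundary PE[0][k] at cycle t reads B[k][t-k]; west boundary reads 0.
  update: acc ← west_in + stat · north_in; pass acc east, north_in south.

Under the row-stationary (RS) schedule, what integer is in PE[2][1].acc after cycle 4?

PE[2][1].acc = 53

RS (3×2). Following PE[2][1] plus its west/north inputs:
  [0] (1,1) acc=0 (h:0 v:0)
  [0] (2,0) acc=0 (h:0 v:0)
  [0] (2,1) acc=0 (h:0 v:0)
  [1] (1,1) acc=0 (h:0 v:0)
  [1] (2,0) acc=0 (h:0 v:0)
  [1] (2,1) acc=0 (h:0 v:0)
  [2] (1,1) acc=57 (h:57 v:9)
  [2] (2,0) acc=4 (h:4 v:2)
  [2] (2,1) acc=0 (h:0 v:0)
  [3] (1,1) acc=79 (h:79 v:5)
  [3] (2,0) acc=18 (h:18 v:9)
  [3] (2,1) acc=67 (h:67 v:9)
  [4] (1,1) acc=0 (h:0 v:0)
  [4] (2,0) acc=0 (h:0 v:0)
  [4] (2,1) acc=53 (h:53 v:5)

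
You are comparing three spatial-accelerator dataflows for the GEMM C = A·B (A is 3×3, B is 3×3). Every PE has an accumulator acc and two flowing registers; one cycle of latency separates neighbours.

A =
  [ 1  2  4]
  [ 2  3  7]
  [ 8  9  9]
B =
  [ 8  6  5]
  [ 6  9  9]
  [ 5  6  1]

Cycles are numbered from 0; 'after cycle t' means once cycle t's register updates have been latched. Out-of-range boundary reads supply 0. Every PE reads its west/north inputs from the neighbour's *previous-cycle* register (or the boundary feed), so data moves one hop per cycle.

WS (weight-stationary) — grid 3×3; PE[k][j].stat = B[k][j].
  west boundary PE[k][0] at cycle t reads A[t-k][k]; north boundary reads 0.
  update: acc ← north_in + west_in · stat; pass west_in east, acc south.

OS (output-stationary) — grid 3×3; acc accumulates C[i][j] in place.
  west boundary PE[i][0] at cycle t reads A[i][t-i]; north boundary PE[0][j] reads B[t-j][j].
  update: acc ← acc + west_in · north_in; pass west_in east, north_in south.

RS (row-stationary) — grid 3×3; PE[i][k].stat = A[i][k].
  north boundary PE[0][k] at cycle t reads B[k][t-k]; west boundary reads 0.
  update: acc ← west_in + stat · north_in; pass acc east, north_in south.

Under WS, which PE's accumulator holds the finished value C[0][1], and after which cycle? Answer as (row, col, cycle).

(row, col, cycle) = (2, 1, 3)

Under WS, C[0][1] lands at PE[2][1]:
  c0 r2c1: 0 / 0 / 0
  c1 r2c1: 0 / 0 / 0
  c2 r2c1: 0 / 0 / 0
  c3 r2c1: 48 / 4 / 48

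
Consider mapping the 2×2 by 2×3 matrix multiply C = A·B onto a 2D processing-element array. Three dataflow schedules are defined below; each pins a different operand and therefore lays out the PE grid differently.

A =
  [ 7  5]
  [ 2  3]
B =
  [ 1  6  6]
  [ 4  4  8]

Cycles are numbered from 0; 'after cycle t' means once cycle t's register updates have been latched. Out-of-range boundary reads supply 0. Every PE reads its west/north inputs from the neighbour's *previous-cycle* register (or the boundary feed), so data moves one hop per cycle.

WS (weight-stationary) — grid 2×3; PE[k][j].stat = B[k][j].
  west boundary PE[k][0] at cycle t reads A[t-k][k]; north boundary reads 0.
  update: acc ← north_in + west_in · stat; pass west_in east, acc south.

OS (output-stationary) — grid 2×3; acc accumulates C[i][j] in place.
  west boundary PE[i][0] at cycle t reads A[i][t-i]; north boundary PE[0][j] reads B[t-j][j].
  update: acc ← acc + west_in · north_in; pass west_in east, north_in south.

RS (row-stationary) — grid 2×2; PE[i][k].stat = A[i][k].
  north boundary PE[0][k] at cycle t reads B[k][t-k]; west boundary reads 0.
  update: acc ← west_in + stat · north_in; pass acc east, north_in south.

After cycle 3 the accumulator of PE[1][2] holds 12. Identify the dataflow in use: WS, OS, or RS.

Under WS (2×3), PE[1][2]:
  c0 r1c2: 0 / 0 / 0
  c1 r1c2: 0 / 0 / 0
  c2 r1c2: 0 / 0 / 0
  c3 r1c2: 82 / 5 / 82
Under OS (2×3), PE[1][2]:
  c0 r1c2: 0 / 0 / 0
  c1 r1c2: 0 / 0 / 0
  c2 r1c2: 0 / 0 / 0
  c3 r1c2: 12 / 2 / 6
RS: PE[1][2] is outside its 2×2 grid.

dataflow = OS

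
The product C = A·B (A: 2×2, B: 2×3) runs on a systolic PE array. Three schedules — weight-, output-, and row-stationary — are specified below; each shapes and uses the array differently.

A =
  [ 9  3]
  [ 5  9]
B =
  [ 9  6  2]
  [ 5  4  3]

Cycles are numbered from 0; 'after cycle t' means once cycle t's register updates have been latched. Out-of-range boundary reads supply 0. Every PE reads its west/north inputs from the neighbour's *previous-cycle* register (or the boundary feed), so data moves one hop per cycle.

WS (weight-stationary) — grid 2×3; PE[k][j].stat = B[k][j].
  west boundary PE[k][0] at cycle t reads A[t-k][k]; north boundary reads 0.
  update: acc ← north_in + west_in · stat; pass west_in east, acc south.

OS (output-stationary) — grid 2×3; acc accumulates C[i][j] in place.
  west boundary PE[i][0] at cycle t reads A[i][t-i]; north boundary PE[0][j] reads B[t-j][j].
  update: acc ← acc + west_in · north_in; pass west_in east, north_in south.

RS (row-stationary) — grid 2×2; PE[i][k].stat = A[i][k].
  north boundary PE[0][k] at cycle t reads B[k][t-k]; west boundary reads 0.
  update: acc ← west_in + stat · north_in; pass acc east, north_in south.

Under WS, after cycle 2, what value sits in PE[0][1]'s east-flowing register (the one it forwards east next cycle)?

register = 5

WS 2×3: PE[0][1] cycle-by-cycle (with neighbour feeds):
  t=0 PE[0][0]: acc=81 h=9 v=81
  t=0 PE[0][1]: acc=0 h=0 v=0
  t=1 PE[0][0]: acc=45 h=5 v=45
  t=1 PE[0][1]: acc=54 h=9 v=54
  t=2 PE[0][0]: acc=0 h=0 v=0
  t=2 PE[0][1]: acc=30 h=5 v=30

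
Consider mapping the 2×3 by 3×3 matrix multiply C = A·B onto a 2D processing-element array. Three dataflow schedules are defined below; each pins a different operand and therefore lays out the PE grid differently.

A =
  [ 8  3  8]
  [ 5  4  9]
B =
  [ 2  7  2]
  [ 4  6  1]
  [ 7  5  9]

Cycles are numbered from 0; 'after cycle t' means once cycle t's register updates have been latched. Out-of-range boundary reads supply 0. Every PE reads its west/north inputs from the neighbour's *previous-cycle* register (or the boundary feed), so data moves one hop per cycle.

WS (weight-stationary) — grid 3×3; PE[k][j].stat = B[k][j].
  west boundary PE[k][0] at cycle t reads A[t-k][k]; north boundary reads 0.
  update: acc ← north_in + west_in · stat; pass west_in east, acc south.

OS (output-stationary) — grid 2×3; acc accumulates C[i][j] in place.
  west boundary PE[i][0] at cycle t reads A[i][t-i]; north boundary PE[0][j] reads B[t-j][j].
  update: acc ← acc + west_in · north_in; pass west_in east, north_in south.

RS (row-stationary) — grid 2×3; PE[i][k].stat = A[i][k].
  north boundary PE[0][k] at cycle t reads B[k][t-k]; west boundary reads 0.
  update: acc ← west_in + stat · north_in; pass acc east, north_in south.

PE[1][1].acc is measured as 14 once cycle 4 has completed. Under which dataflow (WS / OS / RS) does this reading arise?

dataflow = RS

Under WS (3×3), PE[1][1]:
  cycle 0: PE[1][1] → acc 0, east 0, south 0
  cycle 1: PE[1][1] → acc 0, east 0, south 0
  cycle 2: PE[1][1] → acc 74, east 3, south 74
  cycle 3: PE[1][1] → acc 59, east 4, south 59
  cycle 4: PE[1][1] → acc 0, east 0, south 0
Under OS (2×3), PE[1][1]:
  cycle 0: PE[1][1] → acc 0, east 0, south 0
  cycle 1: PE[1][1] → acc 0, east 0, south 0
  cycle 2: PE[1][1] → acc 35, east 5, south 7
  cycle 3: PE[1][1] → acc 59, east 4, south 6
  cycle 4: PE[1][1] → acc 104, east 9, south 5
Under RS (2×3), PE[1][1]:
  cycle 0: PE[1][1] → acc 0, east 0, south 0
  cycle 1: PE[1][1] → acc 0, east 0, south 0
  cycle 2: PE[1][1] → acc 26, east 26, south 4
  cycle 3: PE[1][1] → acc 59, east 59, south 6
  cycle 4: PE[1][1] → acc 14, east 14, south 1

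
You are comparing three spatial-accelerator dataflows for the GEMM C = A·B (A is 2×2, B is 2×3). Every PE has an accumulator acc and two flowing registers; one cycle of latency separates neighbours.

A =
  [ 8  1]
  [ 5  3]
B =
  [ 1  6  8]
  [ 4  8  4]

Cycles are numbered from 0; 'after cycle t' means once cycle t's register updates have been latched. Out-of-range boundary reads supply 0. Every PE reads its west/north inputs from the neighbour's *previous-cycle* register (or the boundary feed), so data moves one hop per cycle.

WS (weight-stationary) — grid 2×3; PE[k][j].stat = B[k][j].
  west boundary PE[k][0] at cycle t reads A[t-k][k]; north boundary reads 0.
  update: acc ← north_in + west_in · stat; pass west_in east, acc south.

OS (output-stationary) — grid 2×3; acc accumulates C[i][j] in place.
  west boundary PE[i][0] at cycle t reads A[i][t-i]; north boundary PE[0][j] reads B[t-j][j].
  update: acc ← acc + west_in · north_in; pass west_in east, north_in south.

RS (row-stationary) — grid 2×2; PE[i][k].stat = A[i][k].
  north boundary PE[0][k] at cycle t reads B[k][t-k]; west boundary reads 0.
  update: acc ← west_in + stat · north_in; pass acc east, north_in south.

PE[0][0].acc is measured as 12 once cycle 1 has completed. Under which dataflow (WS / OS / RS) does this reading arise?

dataflow = OS

WS (2×3 grid), PE[0][0]:
  after 0 — PE[0][0] acc=8, pass-E 8, pass-S 8
  after 1 — PE[0][0] acc=5, pass-E 5, pass-S 5
OS (2×3 grid), PE[0][0]:
  after 0 — PE[0][0] acc=8, pass-E 8, pass-S 1
  after 1 — PE[0][0] acc=12, pass-E 1, pass-S 4
RS (2×2 grid), PE[0][0]:
  after 0 — PE[0][0] acc=8, pass-E 8, pass-S 1
  after 1 — PE[0][0] acc=48, pass-E 48, pass-S 6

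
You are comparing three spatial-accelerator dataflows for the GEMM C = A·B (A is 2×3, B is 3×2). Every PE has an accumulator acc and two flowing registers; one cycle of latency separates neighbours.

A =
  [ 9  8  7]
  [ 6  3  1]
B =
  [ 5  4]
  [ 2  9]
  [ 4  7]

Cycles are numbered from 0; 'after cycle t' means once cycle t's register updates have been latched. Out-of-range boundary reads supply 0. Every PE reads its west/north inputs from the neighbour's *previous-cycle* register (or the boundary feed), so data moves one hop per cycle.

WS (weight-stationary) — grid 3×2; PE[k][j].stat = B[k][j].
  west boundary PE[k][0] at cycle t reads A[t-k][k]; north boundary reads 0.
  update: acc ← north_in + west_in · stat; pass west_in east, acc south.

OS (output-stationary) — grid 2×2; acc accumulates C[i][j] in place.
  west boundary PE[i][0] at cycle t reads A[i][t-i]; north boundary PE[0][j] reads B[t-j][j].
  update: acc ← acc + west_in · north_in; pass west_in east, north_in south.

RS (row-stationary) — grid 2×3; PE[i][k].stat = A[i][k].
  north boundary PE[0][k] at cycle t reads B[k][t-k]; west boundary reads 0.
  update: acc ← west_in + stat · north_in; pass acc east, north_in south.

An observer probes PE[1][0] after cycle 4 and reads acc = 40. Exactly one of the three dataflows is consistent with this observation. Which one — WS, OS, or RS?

dataflow = OS

WS [3×2] PE[1][0] across cycles:
  @0  [1,0]  acc 0  |  →0  ↓0
  @1  [1,0]  acc 61  |  →8  ↓61
  @2  [1,0]  acc 36  |  →3  ↓36
  @3  [1,0]  acc 0  |  →0  ↓0
  @4  [1,0]  acc 0  |  →0  ↓0
OS [2×2] PE[1][0] across cycles:
  @0  [1,0]  acc 0  |  →0  ↓0
  @1  [1,0]  acc 30  |  →6  ↓5
  @2  [1,0]  acc 36  |  →3  ↓2
  @3  [1,0]  acc 40  |  →1  ↓4
  @4  [1,0]  acc 40  |  →0  ↓0
RS [2×3] PE[1][0] across cycles:
  @0  [1,0]  acc 0  |  →0  ↓0
  @1  [1,0]  acc 30  |  →30  ↓5
  @2  [1,0]  acc 24  |  →24  ↓4
  @3  [1,0]  acc 0  |  →0  ↓0
  @4  [1,0]  acc 0  |  →0  ↓0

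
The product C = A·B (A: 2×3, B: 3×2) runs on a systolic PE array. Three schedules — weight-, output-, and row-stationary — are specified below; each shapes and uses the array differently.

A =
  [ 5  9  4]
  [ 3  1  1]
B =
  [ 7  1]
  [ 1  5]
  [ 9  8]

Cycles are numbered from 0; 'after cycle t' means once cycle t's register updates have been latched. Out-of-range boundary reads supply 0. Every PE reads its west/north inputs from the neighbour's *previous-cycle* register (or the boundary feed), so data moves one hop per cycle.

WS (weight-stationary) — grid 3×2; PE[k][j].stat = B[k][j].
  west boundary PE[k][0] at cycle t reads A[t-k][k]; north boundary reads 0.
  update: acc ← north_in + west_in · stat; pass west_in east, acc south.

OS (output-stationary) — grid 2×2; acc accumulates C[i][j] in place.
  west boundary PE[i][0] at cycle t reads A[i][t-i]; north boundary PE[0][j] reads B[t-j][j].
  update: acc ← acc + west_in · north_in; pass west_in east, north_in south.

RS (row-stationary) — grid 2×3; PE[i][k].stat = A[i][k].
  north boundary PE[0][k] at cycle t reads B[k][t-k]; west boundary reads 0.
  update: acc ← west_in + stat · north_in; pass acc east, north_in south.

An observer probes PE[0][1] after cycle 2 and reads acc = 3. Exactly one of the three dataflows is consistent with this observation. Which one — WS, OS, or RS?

dataflow = WS

Under WS (3×2), PE[0][1]:
  @0  [0,1]  acc 0  |  →0  ↓0
  @1  [0,1]  acc 5  |  →5  ↓5
  @2  [0,1]  acc 3  |  →3  ↓3
Under OS (2×2), PE[0][1]:
  @0  [0,1]  acc 0  |  →0  ↓0
  @1  [0,1]  acc 5  |  →5  ↓1
  @2  [0,1]  acc 50  |  →9  ↓5
Under RS (2×3), PE[0][1]:
  @0  [0,1]  acc 0  |  →0  ↓0
  @1  [0,1]  acc 44  |  →44  ↓1
  @2  [0,1]  acc 50  |  →50  ↓5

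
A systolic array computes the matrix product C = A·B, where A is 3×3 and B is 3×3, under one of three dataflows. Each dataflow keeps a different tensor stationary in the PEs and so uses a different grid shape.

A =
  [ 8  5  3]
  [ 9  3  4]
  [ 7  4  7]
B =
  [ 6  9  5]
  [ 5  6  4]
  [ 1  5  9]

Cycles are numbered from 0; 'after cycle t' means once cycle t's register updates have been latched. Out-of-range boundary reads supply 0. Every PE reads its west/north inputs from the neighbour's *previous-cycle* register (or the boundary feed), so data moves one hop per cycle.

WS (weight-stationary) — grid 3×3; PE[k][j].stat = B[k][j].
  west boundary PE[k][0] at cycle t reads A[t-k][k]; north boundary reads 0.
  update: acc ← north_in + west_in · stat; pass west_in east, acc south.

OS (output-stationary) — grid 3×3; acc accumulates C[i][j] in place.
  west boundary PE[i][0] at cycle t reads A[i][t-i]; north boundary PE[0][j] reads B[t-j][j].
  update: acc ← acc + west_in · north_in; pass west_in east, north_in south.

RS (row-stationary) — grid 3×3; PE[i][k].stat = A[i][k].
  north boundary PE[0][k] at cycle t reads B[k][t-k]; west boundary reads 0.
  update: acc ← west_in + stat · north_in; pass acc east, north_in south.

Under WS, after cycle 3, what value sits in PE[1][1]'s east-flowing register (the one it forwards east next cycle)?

WS on a 3×3 grid — tracing PE[1][1] and its feeders:
  [0] (0,1) acc=0 (h:0 v:0)
  [0] (1,0) acc=0 (h:0 v:0)
  [0] (1,1) acc=0 (h:0 v:0)
  [1] (0,1) acc=72 (h:8 v:72)
  [1] (1,0) acc=73 (h:5 v:73)
  [1] (1,1) acc=0 (h:0 v:0)
  [2] (0,1) acc=81 (h:9 v:81)
  [2] (1,0) acc=69 (h:3 v:69)
  [2] (1,1) acc=102 (h:5 v:102)
  [3] (0,1) acc=63 (h:7 v:63)
  [3] (1,0) acc=62 (h:4 v:62)
  [3] (1,1) acc=99 (h:3 v:99)

register = 3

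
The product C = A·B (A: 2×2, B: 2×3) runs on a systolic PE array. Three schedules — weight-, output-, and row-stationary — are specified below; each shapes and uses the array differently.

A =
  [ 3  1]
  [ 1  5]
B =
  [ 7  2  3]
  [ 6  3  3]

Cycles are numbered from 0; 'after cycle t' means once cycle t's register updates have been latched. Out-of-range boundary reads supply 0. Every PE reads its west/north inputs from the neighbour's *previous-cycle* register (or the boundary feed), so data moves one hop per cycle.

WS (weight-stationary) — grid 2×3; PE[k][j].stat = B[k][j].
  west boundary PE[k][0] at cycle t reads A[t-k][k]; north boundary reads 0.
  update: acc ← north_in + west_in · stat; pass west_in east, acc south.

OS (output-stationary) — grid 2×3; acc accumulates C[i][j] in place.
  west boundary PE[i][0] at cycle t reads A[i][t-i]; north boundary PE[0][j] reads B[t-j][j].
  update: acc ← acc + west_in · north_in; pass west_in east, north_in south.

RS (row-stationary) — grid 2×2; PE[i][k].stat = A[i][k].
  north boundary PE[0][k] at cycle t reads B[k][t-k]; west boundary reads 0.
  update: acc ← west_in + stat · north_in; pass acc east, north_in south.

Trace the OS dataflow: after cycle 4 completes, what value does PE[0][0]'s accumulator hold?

OS (2×3). Following PE[0][0] plus its west/north inputs:
  step 0 · PE0,0: acc=21; fwd→3 fwd↓7
  step 1 · PE0,0: acc=27; fwd→1 fwd↓6
  step 2 · PE0,0: acc=27; fwd→0 fwd↓0
  step 3 · PE0,0: acc=27; fwd→0 fwd↓0
  step 4 · PE0,0: acc=27; fwd→0 fwd↓0

PE[0][0].acc = 27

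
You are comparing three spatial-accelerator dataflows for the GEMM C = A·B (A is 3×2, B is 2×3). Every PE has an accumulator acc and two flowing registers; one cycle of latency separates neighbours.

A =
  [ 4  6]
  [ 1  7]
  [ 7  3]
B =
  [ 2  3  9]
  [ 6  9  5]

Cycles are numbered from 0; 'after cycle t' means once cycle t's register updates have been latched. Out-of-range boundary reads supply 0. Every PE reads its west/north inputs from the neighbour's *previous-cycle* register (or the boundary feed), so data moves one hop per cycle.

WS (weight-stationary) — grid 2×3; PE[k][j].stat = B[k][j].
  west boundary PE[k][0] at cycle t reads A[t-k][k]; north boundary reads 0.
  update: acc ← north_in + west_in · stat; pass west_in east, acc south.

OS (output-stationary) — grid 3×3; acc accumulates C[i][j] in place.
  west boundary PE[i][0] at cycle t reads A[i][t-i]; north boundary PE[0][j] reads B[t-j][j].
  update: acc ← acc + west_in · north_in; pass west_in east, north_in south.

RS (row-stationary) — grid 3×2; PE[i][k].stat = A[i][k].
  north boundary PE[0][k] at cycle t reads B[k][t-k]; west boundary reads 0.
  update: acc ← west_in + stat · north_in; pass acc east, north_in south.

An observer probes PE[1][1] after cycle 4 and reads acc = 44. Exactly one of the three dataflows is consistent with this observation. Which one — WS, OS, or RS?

— WS: 2×3; PE[1][1] trace:
  step 0 · PE1,1: acc=0; fwd→0 fwd↓0
  step 1 · PE1,1: acc=0; fwd→0 fwd↓0
  step 2 · PE1,1: acc=66; fwd→6 fwd↓66
  step 3 · PE1,1: acc=66; fwd→7 fwd↓66
  step 4 · PE1,1: acc=48; fwd→3 fwd↓48
— OS: 3×3; PE[1][1] trace:
  step 0 · PE1,1: acc=0; fwd→0 fwd↓0
  step 1 · PE1,1: acc=0; fwd→0 fwd↓0
  step 2 · PE1,1: acc=3; fwd→1 fwd↓3
  step 3 · PE1,1: acc=66; fwd→7 fwd↓9
  step 4 · PE1,1: acc=66; fwd→0 fwd↓0
— RS: 3×2; PE[1][1] trace:
  step 0 · PE1,1: acc=0; fwd→0 fwd↓0
  step 1 · PE1,1: acc=0; fwd→0 fwd↓0
  step 2 · PE1,1: acc=44; fwd→44 fwd↓6
  step 3 · PE1,1: acc=66; fwd→66 fwd↓9
  step 4 · PE1,1: acc=44; fwd→44 fwd↓5

dataflow = RS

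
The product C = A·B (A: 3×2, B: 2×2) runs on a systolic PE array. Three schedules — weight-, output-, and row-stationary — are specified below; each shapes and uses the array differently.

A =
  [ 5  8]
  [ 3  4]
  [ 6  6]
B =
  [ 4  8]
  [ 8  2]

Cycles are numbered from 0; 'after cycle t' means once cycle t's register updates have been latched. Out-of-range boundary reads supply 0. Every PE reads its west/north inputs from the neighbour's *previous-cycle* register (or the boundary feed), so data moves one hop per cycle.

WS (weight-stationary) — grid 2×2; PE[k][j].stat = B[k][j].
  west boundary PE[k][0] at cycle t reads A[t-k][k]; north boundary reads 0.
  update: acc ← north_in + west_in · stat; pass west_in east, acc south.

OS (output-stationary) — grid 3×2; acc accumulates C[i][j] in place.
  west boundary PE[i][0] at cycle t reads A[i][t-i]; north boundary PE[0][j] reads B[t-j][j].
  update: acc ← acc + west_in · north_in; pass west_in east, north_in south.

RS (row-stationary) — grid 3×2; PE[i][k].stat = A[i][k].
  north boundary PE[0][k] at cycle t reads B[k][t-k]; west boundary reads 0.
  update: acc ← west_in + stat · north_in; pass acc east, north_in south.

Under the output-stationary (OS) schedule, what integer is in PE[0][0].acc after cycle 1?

Tracing OS — 3×2 array, target PE[0][0]:
  @0  [0,0]  acc 20  |  →5  ↓4
  @1  [0,0]  acc 84  |  →8  ↓8

PE[0][0].acc = 84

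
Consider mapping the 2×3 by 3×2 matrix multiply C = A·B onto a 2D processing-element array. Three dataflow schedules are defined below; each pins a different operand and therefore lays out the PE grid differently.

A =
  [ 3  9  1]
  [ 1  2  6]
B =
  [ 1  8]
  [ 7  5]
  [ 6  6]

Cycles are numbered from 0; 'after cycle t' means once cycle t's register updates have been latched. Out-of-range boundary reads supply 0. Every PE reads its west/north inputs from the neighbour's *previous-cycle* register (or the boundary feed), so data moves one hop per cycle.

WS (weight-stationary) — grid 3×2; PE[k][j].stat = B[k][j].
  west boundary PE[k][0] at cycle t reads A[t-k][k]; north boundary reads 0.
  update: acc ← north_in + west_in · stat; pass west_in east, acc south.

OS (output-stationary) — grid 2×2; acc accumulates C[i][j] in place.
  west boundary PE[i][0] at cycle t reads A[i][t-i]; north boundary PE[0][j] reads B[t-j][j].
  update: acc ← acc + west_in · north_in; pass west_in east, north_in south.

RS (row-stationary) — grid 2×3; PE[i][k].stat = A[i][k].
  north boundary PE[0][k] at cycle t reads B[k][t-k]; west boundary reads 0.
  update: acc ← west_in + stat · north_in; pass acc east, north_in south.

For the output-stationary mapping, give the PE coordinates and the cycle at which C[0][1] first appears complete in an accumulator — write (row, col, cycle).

OS: C[0][1] accumulates in PE[0][1]:
  @0  [0,1]  acc 0  |  →0  ↓0
  @1  [0,1]  acc 24  |  →3  ↓8
  @2  [0,1]  acc 69  |  →9  ↓5
  @3  [0,1]  acc 75  |  →1  ↓6

(row, col, cycle) = (0, 1, 3)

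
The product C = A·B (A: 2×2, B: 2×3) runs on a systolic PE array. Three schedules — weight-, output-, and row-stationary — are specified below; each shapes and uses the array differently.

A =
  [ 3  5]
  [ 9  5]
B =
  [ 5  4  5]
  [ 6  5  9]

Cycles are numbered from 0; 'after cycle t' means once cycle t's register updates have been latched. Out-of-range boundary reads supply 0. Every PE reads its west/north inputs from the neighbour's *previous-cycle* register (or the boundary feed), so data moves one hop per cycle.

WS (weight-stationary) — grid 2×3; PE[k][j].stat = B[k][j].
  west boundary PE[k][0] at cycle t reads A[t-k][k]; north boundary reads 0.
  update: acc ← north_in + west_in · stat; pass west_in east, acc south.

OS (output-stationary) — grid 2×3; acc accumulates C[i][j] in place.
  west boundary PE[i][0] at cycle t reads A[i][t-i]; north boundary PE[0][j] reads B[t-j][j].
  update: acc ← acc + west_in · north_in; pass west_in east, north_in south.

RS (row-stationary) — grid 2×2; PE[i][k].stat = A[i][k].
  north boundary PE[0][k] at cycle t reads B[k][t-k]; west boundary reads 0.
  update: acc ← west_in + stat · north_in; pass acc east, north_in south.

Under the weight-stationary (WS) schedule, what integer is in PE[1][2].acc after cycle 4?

WS 2×3: PE[1][2] cycle-by-cycle (with neighbour feeds):
  @0  [0,2]  acc 0  |  →0  ↓0
  @0  [1,1]  acc 0  |  →0  ↓0
  @0  [1,2]  acc 0  |  →0  ↓0
  @1  [0,2]  acc 0  |  →0  ↓0
  @1  [1,1]  acc 0  |  →0  ↓0
  @1  [1,2]  acc 0  |  →0  ↓0
  @2  [0,2]  acc 15  |  →3  ↓15
  @2  [1,1]  acc 37  |  →5  ↓37
  @2  [1,2]  acc 0  |  →0  ↓0
  @3  [0,2]  acc 45  |  →9  ↓45
  @3  [1,1]  acc 61  |  →5  ↓61
  @3  [1,2]  acc 60  |  →5  ↓60
  @4  [0,2]  acc 0  |  →0  ↓0
  @4  [1,1]  acc 0  |  →0  ↓0
  @4  [1,2]  acc 90  |  →5  ↓90

PE[1][2].acc = 90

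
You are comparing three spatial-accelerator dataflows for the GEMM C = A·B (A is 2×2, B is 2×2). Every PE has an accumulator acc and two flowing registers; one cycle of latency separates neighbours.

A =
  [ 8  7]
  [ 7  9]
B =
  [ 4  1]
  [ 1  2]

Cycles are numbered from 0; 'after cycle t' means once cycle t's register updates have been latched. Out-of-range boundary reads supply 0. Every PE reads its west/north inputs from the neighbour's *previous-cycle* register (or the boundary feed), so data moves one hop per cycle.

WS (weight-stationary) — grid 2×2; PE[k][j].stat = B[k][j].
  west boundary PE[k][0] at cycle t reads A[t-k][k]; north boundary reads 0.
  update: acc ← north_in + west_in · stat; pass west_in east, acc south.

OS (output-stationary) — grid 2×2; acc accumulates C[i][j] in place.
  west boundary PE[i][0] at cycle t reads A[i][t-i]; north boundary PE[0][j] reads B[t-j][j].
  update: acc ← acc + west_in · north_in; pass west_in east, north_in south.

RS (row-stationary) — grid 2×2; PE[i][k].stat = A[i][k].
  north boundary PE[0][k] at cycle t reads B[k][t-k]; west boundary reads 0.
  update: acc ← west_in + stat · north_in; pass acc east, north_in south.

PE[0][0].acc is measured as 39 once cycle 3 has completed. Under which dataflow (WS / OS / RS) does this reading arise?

dataflow = OS

— WS: 2×2; PE[0][0] trace:
  cycle 0: PE[0][0] → acc 32, east 8, south 32
  cycle 1: PE[0][0] → acc 28, east 7, south 28
  cycle 2: PE[0][0] → acc 0, east 0, south 0
  cycle 3: PE[0][0] → acc 0, east 0, south 0
— OS: 2×2; PE[0][0] trace:
  cycle 0: PE[0][0] → acc 32, east 8, south 4
  cycle 1: PE[0][0] → acc 39, east 7, south 1
  cycle 2: PE[0][0] → acc 39, east 0, south 0
  cycle 3: PE[0][0] → acc 39, east 0, south 0
— RS: 2×2; PE[0][0] trace:
  cycle 0: PE[0][0] → acc 32, east 32, south 4
  cycle 1: PE[0][0] → acc 8, east 8, south 1
  cycle 2: PE[0][0] → acc 0, east 0, south 0
  cycle 3: PE[0][0] → acc 0, east 0, south 0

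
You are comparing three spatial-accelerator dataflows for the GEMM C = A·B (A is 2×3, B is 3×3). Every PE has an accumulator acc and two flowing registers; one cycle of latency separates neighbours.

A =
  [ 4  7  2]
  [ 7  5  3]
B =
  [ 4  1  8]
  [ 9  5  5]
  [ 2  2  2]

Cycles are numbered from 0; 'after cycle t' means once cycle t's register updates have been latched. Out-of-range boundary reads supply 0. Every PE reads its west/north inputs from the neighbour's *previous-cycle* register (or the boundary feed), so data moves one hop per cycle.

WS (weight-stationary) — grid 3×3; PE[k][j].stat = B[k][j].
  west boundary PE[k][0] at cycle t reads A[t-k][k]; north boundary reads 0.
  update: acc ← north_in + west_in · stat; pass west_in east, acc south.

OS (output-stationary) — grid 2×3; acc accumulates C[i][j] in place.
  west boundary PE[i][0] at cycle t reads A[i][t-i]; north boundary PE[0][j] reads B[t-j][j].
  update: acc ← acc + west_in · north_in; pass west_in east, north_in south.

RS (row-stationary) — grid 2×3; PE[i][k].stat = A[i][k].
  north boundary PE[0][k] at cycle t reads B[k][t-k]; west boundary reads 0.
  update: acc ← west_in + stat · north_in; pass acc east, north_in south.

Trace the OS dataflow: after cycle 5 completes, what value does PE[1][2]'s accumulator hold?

OS 2×3: PE[1][2] cycle-by-cycle (with neighbour feeds):
  0: (0,2).acc=0  regs=<0,0>
  0: (1,1).acc=0  regs=<0,0>
  0: (1,2).acc=0  regs=<0,0>
  1: (0,2).acc=0  regs=<0,0>
  1: (1,1).acc=0  regs=<0,0>
  1: (1,2).acc=0  regs=<0,0>
  2: (0,2).acc=32  regs=<4,8>
  2: (1,1).acc=7  regs=<7,1>
  2: (1,2).acc=0  regs=<0,0>
  3: (0,2).acc=67  regs=<7,5>
  3: (1,1).acc=32  regs=<5,5>
  3: (1,2).acc=56  regs=<7,8>
  4: (0,2).acc=71  regs=<2,2>
  4: (1,1).acc=38  regs=<3,2>
  4: (1,2).acc=81  regs=<5,5>
  5: (0,2).acc=71  regs=<0,0>
  5: (1,1).acc=38  regs=<0,0>
  5: (1,2).acc=87  regs=<3,2>

PE[1][2].acc = 87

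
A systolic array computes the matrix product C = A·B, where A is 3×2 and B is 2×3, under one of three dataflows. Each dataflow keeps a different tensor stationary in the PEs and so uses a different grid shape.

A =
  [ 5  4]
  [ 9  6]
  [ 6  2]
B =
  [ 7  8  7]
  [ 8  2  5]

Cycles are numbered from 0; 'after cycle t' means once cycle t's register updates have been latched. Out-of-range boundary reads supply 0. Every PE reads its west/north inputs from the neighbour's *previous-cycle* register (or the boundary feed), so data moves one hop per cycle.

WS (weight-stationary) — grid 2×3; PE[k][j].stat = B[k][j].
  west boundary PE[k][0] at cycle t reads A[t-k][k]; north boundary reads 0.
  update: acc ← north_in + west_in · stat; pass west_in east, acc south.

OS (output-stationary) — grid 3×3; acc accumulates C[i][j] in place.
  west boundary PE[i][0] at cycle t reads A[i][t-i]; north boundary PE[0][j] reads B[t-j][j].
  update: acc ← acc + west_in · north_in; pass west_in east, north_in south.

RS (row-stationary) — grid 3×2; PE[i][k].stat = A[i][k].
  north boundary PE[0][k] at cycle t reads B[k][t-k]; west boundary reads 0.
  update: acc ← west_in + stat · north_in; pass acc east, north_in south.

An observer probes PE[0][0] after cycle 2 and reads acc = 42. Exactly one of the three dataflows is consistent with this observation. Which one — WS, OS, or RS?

WS [2×3] PE[0][0] across cycles:
  0: (0,0).acc=35  regs=<5,35>
  1: (0,0).acc=63  regs=<9,63>
  2: (0,0).acc=42  regs=<6,42>
OS [3×3] PE[0][0] across cycles:
  0: (0,0).acc=35  regs=<5,7>
  1: (0,0).acc=67  regs=<4,8>
  2: (0,0).acc=67  regs=<0,0>
RS [3×2] PE[0][0] across cycles:
  0: (0,0).acc=35  regs=<35,7>
  1: (0,0).acc=40  regs=<40,8>
  2: (0,0).acc=35  regs=<35,7>

dataflow = WS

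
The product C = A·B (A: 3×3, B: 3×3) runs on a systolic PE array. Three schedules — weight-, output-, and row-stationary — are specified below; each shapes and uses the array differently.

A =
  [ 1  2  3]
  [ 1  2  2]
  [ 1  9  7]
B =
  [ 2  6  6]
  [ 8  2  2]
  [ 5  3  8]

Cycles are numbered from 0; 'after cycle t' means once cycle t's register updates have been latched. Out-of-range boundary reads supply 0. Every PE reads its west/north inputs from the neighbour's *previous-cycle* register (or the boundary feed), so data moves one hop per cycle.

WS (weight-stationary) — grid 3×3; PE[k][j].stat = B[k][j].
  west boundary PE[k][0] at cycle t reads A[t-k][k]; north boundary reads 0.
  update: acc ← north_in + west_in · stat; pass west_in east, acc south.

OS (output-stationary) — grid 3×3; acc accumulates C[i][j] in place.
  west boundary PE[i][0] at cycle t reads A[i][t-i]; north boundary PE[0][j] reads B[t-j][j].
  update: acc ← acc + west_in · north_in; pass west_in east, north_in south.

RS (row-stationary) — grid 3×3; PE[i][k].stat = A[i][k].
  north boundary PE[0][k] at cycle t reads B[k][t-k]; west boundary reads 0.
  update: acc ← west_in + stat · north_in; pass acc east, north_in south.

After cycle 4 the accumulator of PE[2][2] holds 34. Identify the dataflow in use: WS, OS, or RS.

dataflow = WS

WS (3×3 grid), PE[2][2]:
  0: (2,2).acc=0  regs=<0,0>
  1: (2,2).acc=0  regs=<0,0>
  2: (2,2).acc=0  regs=<0,0>
  3: (2,2).acc=0  regs=<0,0>
  4: (2,2).acc=34  regs=<3,34>
OS (3×3 grid), PE[2][2]:
  0: (2,2).acc=0  regs=<0,0>
  1: (2,2).acc=0  regs=<0,0>
  2: (2,2).acc=0  regs=<0,0>
  3: (2,2).acc=0  regs=<0,0>
  4: (2,2).acc=6  regs=<1,6>
RS (3×3 grid), PE[2][2]:
  0: (2,2).acc=0  regs=<0,0>
  1: (2,2).acc=0  regs=<0,0>
  2: (2,2).acc=0  regs=<0,0>
  3: (2,2).acc=0  regs=<0,0>
  4: (2,2).acc=109  regs=<109,5>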